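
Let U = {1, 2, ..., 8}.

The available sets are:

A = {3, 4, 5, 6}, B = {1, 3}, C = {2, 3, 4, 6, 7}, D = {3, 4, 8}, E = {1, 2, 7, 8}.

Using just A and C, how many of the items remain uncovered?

Union of A, C = {2, 3, 4, 5, 6, 7}.
Not covered: 1, 8 — 2 items.

2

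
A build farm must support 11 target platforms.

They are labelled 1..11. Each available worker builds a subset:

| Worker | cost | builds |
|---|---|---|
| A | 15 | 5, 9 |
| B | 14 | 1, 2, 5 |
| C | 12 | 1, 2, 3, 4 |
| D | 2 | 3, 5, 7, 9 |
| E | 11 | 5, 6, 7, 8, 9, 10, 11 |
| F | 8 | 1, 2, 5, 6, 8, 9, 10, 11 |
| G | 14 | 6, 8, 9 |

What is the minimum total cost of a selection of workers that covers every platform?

C, D, F together cover every platform (C ∪ D ∪ F = {1, 2, 3, 4, 5, 6, 7, 8, 9, 10, 11}); total cost 12 + 2 + 8 = 22.
No covering selection has total cost below 22.

22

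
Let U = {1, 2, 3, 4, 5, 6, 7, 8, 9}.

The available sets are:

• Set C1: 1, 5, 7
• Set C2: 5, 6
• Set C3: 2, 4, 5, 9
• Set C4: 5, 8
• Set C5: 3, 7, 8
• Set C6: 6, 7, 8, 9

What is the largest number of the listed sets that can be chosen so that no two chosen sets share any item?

2

C2, C5 are pairwise disjoint (C2={5,6}; C5={3,7,8}).
Every remaining set overlaps one of these, and no 3 of the listed sets are pairwise disjoint, so 2 is the maximum.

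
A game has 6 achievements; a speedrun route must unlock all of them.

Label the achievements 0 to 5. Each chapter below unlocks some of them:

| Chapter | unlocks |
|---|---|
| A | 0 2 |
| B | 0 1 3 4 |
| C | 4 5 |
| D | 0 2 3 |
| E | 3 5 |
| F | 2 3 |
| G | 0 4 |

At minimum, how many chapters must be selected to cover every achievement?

3

Take {B, C, D}. Their union is {0, 1, 2, 3, 4, 5}, which is all 6 achievements.
Only B contains 1, so B is forced; the remaining 2 achievements need at least 2 more chapters (each remaining chapter adds at most 1) — so at least 3 chapters are needed, and 3 is optimal.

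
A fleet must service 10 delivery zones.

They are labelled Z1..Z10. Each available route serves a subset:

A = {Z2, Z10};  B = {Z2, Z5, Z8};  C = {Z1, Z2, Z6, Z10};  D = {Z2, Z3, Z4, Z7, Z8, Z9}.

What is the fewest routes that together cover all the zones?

Take {B, C, D}. Their union is {Z1, Z2, Z3, Z4, Z5, Z6, Z7, Z8, Z9, Z10}, which is all 10 zones.
Only C contains Z1, so C is forced; the remaining 6 zones need at least 2 more routes (each remaining route adds at most 5) — so at least 3 routes are needed, and 3 is optimal.

3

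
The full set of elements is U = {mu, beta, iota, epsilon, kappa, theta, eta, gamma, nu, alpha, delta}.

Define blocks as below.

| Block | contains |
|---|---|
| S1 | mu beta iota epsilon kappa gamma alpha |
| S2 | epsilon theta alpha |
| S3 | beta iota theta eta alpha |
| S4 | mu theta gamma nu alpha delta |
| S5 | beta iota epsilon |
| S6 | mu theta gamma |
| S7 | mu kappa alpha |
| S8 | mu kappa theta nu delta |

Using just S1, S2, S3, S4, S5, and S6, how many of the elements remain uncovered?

0

Union of S1, S2, S3, S4, S5, S6 = {mu, beta, iota, epsilon, kappa, theta, eta, gamma, nu, alpha, delta} — that's every element, so 0 are uncovered.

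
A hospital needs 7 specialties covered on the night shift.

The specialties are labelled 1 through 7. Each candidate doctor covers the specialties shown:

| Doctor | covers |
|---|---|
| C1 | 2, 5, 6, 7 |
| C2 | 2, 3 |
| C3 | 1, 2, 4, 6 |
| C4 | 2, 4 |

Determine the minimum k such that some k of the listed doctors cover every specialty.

3

Take {C1, C2, C3}. Their union is {1, 2, 3, 4, 5, 6, 7}, which is all 7 specialties.
Only C3 contains 1, so C3 is forced; the remaining 3 specialties need at least 2 more doctors (each remaining doctor adds at most 2) — so at least 3 doctors are needed, and 3 is optimal.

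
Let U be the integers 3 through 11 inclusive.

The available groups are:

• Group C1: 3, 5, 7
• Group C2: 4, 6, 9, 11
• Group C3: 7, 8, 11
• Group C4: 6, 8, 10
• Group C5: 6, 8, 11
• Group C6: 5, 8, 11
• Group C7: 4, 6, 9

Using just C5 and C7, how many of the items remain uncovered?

4

Union of C5, C7 = {4, 6, 8, 9, 11}.
Not covered: 3, 5, 7, 10 — 4 items.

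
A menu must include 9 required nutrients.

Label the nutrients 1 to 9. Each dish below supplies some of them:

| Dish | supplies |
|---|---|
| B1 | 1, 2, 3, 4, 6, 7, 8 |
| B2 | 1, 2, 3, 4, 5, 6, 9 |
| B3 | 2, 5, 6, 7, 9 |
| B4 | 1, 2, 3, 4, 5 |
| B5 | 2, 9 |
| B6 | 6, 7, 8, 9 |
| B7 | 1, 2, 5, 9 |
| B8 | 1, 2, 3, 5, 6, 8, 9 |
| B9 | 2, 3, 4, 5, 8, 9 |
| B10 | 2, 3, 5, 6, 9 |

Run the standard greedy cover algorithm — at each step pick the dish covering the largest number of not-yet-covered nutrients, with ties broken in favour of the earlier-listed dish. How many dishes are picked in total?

Greedy: pick B1 (covers 7 new) → pick B2 (covers 2 new). Total picks: 2.

2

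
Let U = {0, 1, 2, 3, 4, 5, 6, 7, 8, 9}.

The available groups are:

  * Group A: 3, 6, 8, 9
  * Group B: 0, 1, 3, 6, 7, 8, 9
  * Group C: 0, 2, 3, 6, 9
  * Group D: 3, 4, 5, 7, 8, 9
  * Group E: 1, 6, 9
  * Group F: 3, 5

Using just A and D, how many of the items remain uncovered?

3

Union of A, D = {3, 4, 5, 6, 7, 8, 9}.
Not covered: 0, 1, 2 — 3 items.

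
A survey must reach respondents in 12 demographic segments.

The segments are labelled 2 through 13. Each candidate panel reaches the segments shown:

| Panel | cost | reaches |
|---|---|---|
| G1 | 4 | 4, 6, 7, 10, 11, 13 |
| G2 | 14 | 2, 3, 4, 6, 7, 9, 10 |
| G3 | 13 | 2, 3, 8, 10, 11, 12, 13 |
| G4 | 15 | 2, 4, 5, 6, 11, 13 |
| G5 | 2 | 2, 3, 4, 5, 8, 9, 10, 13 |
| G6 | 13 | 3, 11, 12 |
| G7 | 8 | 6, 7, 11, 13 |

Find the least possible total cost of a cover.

19

G1, G5, G6 together cover every segment (G1 ∪ G5 ∪ G6 = {2, 3, 4, 5, 6, 7, 8, 9, 10, 11, 12, 13}); total cost 4 + 2 + 13 = 19.
No covering selection has total cost below 19.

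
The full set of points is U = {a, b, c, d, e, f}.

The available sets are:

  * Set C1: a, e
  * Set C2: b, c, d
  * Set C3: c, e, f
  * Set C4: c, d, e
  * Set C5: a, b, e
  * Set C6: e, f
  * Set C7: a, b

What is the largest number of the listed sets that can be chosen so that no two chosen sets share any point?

C2, C6 are pairwise disjoint (C2={b,c,d}; C6={e,f}).
Every remaining set overlaps one of these, and no 3 of the listed sets are pairwise disjoint, so 2 is the maximum.

2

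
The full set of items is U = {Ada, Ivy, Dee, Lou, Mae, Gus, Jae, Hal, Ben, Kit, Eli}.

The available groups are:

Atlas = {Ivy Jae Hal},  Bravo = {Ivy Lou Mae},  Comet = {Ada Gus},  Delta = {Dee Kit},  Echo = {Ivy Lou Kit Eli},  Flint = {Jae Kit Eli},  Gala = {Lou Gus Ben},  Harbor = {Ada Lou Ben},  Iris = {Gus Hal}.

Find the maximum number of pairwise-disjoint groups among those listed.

3

Delta, Harbor, Iris are pairwise disjoint (Delta={Dee,Kit}; Harbor={Ada,Lou,Ben}; Iris={Gus,Hal}).
Every remaining group overlaps one of these, and no 4 of the listed groups are pairwise disjoint, so 3 is the maximum.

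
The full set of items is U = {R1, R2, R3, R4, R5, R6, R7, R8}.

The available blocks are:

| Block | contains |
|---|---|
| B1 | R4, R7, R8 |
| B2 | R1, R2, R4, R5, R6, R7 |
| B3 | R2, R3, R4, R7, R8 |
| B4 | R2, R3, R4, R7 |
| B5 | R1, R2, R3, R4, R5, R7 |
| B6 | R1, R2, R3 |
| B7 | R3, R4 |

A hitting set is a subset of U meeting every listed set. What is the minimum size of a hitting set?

2

The 2 items {R1, R4} hit every block.
The blocks B1, B6 are pairwise disjoint, so any hitting set needs a separate item for each — at least 2. Hence 2 is optimal.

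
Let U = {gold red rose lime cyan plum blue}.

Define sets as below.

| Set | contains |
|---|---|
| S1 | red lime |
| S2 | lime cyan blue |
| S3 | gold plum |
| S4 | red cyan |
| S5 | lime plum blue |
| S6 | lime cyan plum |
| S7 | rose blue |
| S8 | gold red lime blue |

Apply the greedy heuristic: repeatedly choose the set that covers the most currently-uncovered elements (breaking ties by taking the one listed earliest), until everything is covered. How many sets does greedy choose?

Greedy: pick S8 (covers 4 new) → pick S6 (covers 2 new) → pick S7 (covers 1 new). Total picks: 3.

3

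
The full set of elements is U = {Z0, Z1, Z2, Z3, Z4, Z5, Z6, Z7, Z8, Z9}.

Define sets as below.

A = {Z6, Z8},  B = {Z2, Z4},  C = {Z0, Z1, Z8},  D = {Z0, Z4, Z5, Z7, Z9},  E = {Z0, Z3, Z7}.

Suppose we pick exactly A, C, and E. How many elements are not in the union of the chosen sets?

Union of A, C, E = {Z0, Z1, Z3, Z6, Z7, Z8}.
Not covered: Z2, Z4, Z5, Z9 — 4 elements.

4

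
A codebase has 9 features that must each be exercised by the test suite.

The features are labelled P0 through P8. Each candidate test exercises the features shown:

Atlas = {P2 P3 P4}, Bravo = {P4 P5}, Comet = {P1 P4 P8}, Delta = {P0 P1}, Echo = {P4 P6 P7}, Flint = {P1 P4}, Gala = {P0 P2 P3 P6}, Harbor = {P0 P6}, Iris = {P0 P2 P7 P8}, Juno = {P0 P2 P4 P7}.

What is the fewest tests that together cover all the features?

4

Take {Bravo, Comet, Echo, Gala}. Their union is {P0, P1, P2, P3, P4, P5, P6, P7, P8}, which is all 9 features.
No 3 of the 10 tests cover everything (all 120 combinations miss at least one feature), so 4 is optimal.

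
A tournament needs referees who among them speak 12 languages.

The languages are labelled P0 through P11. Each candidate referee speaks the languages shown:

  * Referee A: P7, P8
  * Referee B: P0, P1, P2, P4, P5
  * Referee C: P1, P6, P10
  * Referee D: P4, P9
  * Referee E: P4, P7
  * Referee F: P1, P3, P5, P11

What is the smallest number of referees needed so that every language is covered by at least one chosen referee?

5

Take {A, B, C, D, F}. Their union is {P0, P1, P2, P3, P4, P5, P6, P7, P8, P9, P10, P11}, which is all 12 languages.
Only B contains P0, so B is forced; the remaining 7 languages need at least 4 more referees (each remaining referee adds at most 2) — so at least 5 referees are needed, and 5 is optimal.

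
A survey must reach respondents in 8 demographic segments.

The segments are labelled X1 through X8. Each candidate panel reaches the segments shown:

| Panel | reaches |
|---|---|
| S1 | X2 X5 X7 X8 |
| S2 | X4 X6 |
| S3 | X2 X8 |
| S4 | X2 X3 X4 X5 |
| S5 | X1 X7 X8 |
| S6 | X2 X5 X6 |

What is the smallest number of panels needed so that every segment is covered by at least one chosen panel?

S4 and S5 and S6 together: S4 ∪ S5 ∪ S6 = {X1, X2, X3, X4, X5, X6, X7, X8} — every segment is covered.
Only S5 contains X1, so S5 is forced; the remaining 5 segments need at least 2 more panels (each remaining panel adds at most 4) — so at least 3 panels are needed, and 3 is optimal.

3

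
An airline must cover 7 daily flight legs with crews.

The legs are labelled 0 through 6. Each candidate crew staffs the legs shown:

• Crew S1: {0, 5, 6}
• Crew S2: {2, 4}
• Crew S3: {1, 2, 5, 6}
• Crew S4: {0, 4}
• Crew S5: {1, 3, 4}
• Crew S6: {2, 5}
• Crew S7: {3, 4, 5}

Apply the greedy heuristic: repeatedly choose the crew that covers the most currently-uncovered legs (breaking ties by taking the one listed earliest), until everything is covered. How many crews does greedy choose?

Greedy: pick S3 (covers 4 new) → pick S4 (covers 2 new) → pick S5 (covers 1 new). Total picks: 3.

3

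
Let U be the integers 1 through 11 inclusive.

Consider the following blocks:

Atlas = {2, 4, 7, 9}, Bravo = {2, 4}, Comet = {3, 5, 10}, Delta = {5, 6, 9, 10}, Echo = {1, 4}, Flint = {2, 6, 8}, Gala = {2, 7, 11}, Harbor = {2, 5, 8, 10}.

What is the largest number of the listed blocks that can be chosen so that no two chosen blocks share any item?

3

Comet, Echo, Flint are pairwise disjoint (Comet={3,5,10}; Echo={1,4}; Flint={2,6,8}).
Every remaining block overlaps one of these, and no 4 of the listed blocks are pairwise disjoint, so 3 is the maximum.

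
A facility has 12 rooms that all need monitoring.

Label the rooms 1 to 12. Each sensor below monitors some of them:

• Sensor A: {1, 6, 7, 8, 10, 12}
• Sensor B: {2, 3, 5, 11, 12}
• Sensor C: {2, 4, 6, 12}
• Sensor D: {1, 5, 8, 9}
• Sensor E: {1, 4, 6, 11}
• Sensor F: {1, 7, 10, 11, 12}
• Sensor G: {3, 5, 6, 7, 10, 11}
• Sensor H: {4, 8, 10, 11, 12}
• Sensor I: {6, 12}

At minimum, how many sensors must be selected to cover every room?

3

C and D and G together: C ∪ D ∪ G = {1, 2, 3, 4, 5, 6, 7, 8, 9, 10, 11, 12} — every room is covered.
Only D contains 9, so D is forced; the remaining 8 rooms need at least 2 more sensors (each remaining sensor adds at most 5) — so at least 3 sensors are needed, and 3 is optimal.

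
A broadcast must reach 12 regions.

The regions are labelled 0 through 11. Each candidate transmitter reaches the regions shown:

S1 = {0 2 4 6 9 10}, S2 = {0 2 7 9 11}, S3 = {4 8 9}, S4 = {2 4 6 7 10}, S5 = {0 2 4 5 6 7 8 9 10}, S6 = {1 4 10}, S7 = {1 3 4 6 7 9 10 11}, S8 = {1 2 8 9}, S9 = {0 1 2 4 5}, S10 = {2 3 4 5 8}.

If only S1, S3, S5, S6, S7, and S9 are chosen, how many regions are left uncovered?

Union of S1, S3, S5, S6, S7, S9 = {0, 1, 2, 3, 4, 5, 6, 7, 8, 9, 10, 11} — that's every region, so 0 are uncovered.

0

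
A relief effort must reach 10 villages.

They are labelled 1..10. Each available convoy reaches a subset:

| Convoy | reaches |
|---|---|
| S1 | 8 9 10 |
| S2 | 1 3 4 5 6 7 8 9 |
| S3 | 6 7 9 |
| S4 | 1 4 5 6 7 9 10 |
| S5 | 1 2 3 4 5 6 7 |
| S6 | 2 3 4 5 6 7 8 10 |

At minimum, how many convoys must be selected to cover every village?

Take {S1, S5}. Their union is {1, 2, 3, 4, 5, 6, 7, 8, 9, 10}, which is all 10 villages.
No single convoy has all 10 villages (the largest, S2, has 8), so 2 is optimal.

2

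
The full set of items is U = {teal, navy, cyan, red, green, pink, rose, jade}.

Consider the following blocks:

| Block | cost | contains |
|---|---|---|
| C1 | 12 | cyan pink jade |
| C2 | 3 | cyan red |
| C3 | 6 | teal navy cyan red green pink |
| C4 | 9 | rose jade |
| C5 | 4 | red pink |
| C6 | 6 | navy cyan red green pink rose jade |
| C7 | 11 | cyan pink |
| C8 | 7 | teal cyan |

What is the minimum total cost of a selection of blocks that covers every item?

C3, C6 together cover every item (C3 ∪ C6 = {teal, navy, cyan, red, green, pink, rose, jade}); total cost 6 + 6 = 12.
No covering selection has total cost below 12.

12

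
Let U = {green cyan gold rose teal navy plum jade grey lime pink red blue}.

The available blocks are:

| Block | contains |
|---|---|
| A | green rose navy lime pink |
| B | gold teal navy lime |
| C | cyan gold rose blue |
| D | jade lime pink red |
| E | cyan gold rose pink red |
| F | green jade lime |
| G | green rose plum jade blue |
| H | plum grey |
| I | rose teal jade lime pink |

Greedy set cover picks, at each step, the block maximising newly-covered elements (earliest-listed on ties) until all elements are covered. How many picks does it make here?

5

Greedy: pick A (covers 5 new) → pick C (covers 3 new) → pick D (covers 2 new) → pick H (covers 2 new) → pick B (covers 1 new). Total picks: 5.
(The true minimum cover uses only 4 blocks, so greedy is not optimal here.)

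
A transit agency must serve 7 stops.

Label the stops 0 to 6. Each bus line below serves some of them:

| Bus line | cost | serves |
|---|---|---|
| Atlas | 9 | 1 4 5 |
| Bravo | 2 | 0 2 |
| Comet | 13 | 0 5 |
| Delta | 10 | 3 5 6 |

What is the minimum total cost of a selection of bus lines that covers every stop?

Atlas, Bravo, Delta together cover every stop (Atlas ∪ Bravo ∪ Delta = {0, 1, 2, 3, 4, 5, 6}); total cost 9 + 2 + 10 = 21.
No covering selection has total cost below 21.

21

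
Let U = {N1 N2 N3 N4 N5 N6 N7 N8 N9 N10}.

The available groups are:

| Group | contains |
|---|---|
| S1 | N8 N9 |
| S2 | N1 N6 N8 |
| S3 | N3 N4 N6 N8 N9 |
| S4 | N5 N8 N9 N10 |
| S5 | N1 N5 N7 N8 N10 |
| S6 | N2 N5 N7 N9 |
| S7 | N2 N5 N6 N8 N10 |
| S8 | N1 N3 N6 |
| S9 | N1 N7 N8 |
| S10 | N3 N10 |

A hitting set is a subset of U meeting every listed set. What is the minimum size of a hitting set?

3

The 3 elements {N3, N7, N8} hit every group.
The groups S2, S6, S10 are pairwise disjoint, so any hitting set needs a separate element for each — at least 3. Hence 3 is optimal.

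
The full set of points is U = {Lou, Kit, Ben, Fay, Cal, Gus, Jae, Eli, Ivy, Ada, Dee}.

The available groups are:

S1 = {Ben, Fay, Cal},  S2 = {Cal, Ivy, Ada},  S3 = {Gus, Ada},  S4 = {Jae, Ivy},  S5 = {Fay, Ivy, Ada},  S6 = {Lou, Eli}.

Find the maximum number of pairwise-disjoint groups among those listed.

4

S1, S3, S4, S6 are pairwise disjoint (S1={Ben,Fay,Cal}; S3={Gus,Ada}; S4={Jae,Ivy}; S6={Lou,Eli}).
Every remaining group overlaps one of these, and no 5 of the listed groups are pairwise disjoint, so 4 is the maximum.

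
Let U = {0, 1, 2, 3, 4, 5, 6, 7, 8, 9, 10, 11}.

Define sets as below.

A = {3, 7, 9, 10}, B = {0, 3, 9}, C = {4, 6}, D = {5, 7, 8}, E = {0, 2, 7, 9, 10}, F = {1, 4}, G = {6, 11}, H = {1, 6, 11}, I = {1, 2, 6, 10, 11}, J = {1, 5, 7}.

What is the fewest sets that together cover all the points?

4

B and D and F and I together: B ∪ D ∪ F ∪ I = {0, 1, 2, 3, 4, 5, 6, 7, 8, 9, 10, 11} — every point is covered.
No 3 of the 10 sets cover everything (all 120 combinations miss at least one point), so 4 is optimal.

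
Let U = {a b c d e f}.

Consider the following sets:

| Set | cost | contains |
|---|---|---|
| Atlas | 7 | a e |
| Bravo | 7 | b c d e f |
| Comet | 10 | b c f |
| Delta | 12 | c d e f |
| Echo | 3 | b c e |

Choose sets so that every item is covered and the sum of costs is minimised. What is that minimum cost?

Atlas, Bravo together cover every item (Atlas ∪ Bravo = {a, b, c, d, e, f}); total cost 7 + 7 = 14.
The greedy pick Echo, Bravo, Atlas costs 17; no covering selection beats 14.

14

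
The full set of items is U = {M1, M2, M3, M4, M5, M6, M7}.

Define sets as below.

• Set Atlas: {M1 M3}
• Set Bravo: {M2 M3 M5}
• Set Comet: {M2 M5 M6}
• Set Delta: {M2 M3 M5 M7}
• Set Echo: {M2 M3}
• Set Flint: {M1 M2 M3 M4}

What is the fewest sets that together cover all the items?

3

Take {Comet, Delta, Flint}. Their union is {M1, M2, M3, M4, M5, M6, M7}, which is all 7 items.
Only Flint contains M4, so Flint is forced; the remaining 3 items need at least 2 more sets (each remaining set adds at most 2) — so at least 3 sets are needed, and 3 is optimal.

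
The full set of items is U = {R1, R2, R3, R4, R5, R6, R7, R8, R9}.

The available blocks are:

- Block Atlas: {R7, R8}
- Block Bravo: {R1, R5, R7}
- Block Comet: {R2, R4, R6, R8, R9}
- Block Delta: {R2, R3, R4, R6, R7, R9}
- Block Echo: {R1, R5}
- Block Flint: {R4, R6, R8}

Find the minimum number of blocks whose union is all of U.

3

Bravo, Comet, and Delta cover everything between them: the union {R1, R2, R3, R4, R5, R6, R7, R8, R9} is all of U.
Only Delta contains R3, so Delta is forced; the remaining 3 items need at least 2 more blocks (each remaining block adds at most 2) — so at least 3 blocks are needed, and 3 is optimal.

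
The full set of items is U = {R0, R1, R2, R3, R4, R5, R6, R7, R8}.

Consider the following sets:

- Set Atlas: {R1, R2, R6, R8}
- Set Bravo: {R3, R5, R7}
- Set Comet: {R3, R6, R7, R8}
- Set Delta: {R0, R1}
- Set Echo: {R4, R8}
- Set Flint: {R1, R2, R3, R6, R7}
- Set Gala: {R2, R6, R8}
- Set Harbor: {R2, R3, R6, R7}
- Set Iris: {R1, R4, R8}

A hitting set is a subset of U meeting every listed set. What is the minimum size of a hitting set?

H = {R0, R3, R8} meets every set (each contains at least one member of H), and |H| = 3.
The sets Bravo, Delta, Echo are pairwise disjoint, so any hitting set needs a separate item for each — at least 3. Hence 3 is optimal.

3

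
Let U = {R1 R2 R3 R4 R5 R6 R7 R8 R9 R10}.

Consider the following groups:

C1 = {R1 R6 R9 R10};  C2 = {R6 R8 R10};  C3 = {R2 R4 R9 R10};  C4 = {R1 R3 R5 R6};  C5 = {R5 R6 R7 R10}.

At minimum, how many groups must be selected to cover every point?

4

C2 and C3 and C4 and C5 together: C2 ∪ C3 ∪ C4 ∪ C5 = {R1, R2, R3, R4, R5, R6, R7, R8, R9, R10} — every point is covered.
Only C2 contains R8, so C2 is forced; the remaining 7 points need at least 3 more groups (each remaining group adds at most 3) — so at least 4 groups are needed, and 4 is optimal.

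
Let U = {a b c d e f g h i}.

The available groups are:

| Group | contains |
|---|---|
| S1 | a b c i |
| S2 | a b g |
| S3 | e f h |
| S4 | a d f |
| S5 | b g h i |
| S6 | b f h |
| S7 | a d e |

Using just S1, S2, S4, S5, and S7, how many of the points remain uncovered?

0

Union of S1, S2, S4, S5, S7 = {a, b, c, d, e, f, g, h, i} — that's every point, so 0 are uncovered.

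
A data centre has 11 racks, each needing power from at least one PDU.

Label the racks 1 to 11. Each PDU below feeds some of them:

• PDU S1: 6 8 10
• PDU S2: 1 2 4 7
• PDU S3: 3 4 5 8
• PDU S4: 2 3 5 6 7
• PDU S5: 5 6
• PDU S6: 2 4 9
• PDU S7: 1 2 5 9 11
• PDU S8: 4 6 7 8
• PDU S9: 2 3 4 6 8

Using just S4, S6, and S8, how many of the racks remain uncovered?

3

Union of S4, S6, S8 = {2, 3, 4, 5, 6, 7, 8, 9}.
Not covered: 1, 10, 11 — 3 racks.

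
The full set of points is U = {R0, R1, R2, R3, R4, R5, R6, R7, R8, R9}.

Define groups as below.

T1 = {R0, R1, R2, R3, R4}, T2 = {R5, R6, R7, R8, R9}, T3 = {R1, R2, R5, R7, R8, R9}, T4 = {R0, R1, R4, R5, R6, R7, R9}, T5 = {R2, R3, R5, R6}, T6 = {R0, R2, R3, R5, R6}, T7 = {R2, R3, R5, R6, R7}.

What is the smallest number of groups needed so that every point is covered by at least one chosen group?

2

T1 and T2 together: T1 ∪ T2 = {R0, R1, R2, R3, R4, R5, R6, R7, R8, R9} — every point is covered.
No single group has all 10 points (the largest, T4, has 7), so 2 is optimal.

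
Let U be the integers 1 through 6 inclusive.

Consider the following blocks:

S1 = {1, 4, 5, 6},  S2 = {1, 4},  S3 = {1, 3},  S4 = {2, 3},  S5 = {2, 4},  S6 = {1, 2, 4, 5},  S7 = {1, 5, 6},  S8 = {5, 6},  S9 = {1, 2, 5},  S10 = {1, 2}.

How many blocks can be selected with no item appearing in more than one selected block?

S3, S5, S8 are pairwise disjoint (S3={1,3}; S5={2,4}; S8={5,6}).
Every remaining block overlaps one of these, and no 4 of the listed blocks are pairwise disjoint, so 3 is the maximum.

3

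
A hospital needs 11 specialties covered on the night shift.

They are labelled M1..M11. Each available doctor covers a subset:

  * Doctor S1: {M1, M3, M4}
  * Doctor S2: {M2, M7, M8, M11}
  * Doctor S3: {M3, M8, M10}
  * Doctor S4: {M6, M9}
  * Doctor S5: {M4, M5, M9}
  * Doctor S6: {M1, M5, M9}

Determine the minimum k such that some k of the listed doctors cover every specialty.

5

S1 and S2 and S3 and S4 and S6 together: S1 ∪ S2 ∪ S3 ∪ S4 ∪ S6 = {M1, M2, M3, M4, M5, M6, M7, M8, M9, M10, M11} — every specialty is covered.
No 4 of the 6 doctors cover everything (all 15 combinations miss at least one specialty), so 5 is optimal.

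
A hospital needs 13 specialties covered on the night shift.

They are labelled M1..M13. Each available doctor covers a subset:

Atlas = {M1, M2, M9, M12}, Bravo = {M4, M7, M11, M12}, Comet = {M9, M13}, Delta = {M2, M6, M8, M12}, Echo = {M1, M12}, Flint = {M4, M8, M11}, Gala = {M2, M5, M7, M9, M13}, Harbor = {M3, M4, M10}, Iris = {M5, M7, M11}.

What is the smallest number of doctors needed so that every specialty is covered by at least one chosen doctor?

Take {Atlas, Delta, Gala, Harbor, Iris}. Their union is {M1, M2, M3, M4, M5, M6, M7, M8, M9, M10, M11, M12, M13}, which is all 13 specialties.
No 4 of the 9 doctors cover everything (all 126 combinations miss at least one specialty), so 5 is optimal.

5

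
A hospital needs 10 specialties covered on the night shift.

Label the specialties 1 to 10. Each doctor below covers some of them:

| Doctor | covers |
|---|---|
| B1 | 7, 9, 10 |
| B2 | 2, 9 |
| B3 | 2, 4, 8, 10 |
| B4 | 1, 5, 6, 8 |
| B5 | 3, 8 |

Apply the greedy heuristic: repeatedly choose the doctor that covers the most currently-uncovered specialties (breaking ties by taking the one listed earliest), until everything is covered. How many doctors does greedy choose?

Greedy: pick B3 (covers 4 new) → pick B4 (covers 3 new) → pick B1 (covers 2 new) → pick B5 (covers 1 new). Total picks: 4.

4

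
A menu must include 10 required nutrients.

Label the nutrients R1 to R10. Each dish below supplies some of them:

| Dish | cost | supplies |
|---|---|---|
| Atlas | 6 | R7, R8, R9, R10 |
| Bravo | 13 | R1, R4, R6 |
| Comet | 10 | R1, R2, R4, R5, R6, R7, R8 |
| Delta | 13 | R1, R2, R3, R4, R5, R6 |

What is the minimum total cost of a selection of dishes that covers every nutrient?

Atlas, Delta together cover every nutrient (Atlas ∪ Delta = {R1, R2, R3, R4, R5, R6, R7, R8, R9, R10}); total cost 6 + 13 = 19.
The greedy pick Comet, Atlas, Delta costs 29; no covering selection beats 19.

19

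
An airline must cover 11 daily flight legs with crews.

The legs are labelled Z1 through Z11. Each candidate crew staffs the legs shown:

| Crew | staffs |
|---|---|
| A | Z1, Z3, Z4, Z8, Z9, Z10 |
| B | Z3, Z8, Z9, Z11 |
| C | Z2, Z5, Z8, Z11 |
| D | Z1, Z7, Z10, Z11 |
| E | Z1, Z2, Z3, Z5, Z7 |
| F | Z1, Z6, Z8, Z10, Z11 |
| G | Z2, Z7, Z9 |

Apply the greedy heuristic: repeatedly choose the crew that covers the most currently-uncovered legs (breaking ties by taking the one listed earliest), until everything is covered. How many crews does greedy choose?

4

Greedy: pick A (covers 6 new) → pick C (covers 3 new) → pick D (covers 1 new) → pick F (covers 1 new). Total picks: 4.
(The true minimum cover uses only 3 crews, so greedy is not optimal here.)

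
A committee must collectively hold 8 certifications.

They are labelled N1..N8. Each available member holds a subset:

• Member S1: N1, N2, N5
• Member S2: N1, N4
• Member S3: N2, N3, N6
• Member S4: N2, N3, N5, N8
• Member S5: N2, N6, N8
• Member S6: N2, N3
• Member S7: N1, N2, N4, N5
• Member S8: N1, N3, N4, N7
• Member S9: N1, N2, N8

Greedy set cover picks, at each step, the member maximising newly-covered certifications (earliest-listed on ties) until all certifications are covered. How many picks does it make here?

3

Greedy: pick S4 (covers 4 new) → pick S8 (covers 3 new) → pick S3 (covers 1 new). Total picks: 3.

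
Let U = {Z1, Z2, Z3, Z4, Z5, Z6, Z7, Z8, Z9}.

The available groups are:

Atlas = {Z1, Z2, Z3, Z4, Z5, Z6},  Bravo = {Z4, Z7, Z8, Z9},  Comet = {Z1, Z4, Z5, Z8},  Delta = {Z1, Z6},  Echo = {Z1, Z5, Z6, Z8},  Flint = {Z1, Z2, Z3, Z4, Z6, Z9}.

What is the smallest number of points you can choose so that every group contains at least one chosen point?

2

Take H = {Z1, Z8}. Each listed group contains at least one of these, so H is a hitting set of size 2.
The groups Bravo, Delta are pairwise disjoint, so any hitting set needs a separate point for each — at least 2. Hence 2 is optimal.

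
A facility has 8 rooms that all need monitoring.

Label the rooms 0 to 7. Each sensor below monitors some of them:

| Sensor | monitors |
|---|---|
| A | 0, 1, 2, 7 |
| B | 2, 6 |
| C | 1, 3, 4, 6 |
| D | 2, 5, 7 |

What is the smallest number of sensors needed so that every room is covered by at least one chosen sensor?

3

A and C and D together: A ∪ C ∪ D = {0, 1, 2, 3, 4, 5, 6, 7} — every room is covered.
Only A contains 0, so A is forced; the remaining 4 rooms need at least 2 more sensors (each remaining sensor adds at most 3) — so at least 3 sensors are needed, and 3 is optimal.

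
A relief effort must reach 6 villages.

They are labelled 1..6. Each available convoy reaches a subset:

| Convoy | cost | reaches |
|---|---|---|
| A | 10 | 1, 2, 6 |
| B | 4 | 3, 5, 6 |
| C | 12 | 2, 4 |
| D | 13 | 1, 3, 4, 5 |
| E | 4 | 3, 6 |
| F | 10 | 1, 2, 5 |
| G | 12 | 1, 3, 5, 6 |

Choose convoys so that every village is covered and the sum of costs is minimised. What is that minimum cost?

A, D together cover every village (A ∪ D = {1, 2, 3, 4, 5, 6}); total cost 10 + 13 = 23.
The greedy pick B, A, C costs 26; no covering selection beats 23.

23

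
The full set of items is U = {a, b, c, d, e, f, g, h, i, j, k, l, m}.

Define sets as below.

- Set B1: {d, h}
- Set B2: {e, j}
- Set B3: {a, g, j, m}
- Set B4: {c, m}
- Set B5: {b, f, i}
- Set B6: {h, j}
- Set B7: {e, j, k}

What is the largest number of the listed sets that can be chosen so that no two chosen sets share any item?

4

B1, B4, B5, B7 are pairwise disjoint (B1={d,h}; B4={c,m}; B5={b,f,i}; B7={e,j,k}).
Every remaining set overlaps one of these, and no 5 of the listed sets are pairwise disjoint, so 4 is the maximum.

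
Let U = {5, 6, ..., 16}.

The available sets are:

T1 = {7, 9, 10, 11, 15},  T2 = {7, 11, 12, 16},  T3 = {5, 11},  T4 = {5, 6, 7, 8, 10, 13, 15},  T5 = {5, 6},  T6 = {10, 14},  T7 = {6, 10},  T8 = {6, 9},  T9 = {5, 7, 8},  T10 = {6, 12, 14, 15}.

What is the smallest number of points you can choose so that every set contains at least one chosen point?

4

The 4 points {6, 8, 11, 14} hit every set.
No choice of 3 points meets every set, so 4 is the minimum.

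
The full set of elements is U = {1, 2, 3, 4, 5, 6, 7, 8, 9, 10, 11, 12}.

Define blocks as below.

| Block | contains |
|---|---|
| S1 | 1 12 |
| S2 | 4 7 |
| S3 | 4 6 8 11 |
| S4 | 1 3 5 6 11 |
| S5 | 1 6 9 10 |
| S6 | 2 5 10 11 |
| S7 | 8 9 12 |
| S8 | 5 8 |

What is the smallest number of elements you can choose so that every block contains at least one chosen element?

H = {1, 4, 5, 12} meets every block (each contains at least one member of H), and |H| = 4.
No choice of 3 elements meets every block, so 4 is the minimum.

4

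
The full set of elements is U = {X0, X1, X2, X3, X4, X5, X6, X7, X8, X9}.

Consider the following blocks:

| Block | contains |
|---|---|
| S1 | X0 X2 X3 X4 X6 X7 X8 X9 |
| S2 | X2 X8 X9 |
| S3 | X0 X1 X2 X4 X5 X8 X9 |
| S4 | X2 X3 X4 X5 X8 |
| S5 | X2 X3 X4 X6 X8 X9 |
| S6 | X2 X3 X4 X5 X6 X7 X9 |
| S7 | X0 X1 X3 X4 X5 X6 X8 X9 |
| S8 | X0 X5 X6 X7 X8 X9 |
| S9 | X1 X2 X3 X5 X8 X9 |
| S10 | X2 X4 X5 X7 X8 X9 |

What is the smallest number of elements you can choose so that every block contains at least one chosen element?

2

Take H = {X0, X2}. Each listed block contains at least one of these, so H is a hitting set of size 2.
No single element lies in every block, so at least 2 are needed and 2 is optimal.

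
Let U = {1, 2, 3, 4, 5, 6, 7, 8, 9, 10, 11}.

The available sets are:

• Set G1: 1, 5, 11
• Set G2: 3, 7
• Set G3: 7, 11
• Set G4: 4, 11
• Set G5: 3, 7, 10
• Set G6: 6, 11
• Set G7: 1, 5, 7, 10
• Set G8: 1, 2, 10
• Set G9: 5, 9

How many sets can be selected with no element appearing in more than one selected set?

4

G2, G6, G8, G9 are pairwise disjoint (G2={3,7}; G6={6,11}; G8={1,2,10}; G9={5,9}).
Every remaining set overlaps one of these, and no 5 of the listed sets are pairwise disjoint, so 4 is the maximum.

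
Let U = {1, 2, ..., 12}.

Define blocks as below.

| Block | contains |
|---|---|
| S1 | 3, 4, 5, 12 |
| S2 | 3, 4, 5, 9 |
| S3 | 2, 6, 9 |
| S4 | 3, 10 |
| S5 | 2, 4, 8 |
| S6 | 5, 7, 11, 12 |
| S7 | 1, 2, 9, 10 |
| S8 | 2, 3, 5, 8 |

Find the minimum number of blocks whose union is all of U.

Take {S1, S3, S5, S6, S7}. Their union is {1, 2, 3, 4, 5, 6, 7, 8, 9, 10, 11, 12}, which is all 12 items.
No 4 of the 8 blocks cover everything (all 70 combinations miss at least one item), so 5 is optimal.

5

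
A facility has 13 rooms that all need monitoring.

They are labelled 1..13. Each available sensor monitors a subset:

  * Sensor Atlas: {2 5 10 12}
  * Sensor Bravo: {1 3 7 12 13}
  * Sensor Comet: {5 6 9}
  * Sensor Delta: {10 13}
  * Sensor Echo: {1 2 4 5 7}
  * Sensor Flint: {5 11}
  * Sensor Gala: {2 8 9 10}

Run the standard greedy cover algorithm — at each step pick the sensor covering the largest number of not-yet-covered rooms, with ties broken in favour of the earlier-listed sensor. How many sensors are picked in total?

5

Greedy: pick Bravo (covers 5 new) → pick Gala (covers 4 new) → pick Comet (covers 2 new) → pick Echo (covers 1 new) → pick Flint (covers 1 new). Total picks: 5.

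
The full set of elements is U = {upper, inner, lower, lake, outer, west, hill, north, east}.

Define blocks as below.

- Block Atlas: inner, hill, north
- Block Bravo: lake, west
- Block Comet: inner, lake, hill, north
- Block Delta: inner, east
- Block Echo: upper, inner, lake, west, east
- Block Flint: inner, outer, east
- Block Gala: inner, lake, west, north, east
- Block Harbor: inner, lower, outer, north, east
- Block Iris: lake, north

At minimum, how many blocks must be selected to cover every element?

Comet and Echo and Harbor together: Comet ∪ Echo ∪ Harbor = {upper, inner, lower, lake, outer, west, hill, north, east} — every element is covered.
Only Echo contains upper, so Echo is forced; the remaining 4 elements need at least 2 more blocks (each remaining block adds at most 3) — so at least 3 blocks are needed, and 3 is optimal.

3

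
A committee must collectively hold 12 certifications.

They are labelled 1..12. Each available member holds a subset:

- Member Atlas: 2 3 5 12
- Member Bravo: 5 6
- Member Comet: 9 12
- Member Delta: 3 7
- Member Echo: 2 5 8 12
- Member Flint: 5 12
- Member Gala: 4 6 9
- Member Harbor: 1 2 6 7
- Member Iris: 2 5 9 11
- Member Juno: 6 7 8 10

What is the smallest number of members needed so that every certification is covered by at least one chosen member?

5

Atlas and Gala and Harbor and Iris and Juno together: Atlas ∪ Gala ∪ Harbor ∪ Iris ∪ Juno = {1, 2, 3, 4, 5, 6, 7, 8, 9, 10, 11, 12} — every certification is covered.
No 4 of the 10 members cover everything (all 210 combinations miss at least one certification), so 5 is optimal.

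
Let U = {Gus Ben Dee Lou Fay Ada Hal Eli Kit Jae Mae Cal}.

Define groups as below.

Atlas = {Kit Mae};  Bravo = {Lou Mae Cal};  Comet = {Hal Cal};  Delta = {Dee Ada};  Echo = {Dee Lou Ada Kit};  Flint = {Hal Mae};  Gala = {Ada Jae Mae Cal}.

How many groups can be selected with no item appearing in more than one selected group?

Atlas, Comet, Delta are pairwise disjoint (Atlas={Kit,Mae}; Comet={Hal,Cal}; Delta={Dee,Ada}).
Every remaining group overlaps one of these, and no 4 of the listed groups are pairwise disjoint, so 3 is the maximum.

3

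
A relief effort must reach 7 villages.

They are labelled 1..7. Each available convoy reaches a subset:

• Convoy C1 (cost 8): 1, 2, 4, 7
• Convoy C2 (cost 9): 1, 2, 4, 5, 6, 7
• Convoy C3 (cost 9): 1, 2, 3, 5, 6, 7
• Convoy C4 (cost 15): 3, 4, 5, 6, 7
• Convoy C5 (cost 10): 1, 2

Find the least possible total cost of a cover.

17

C1, C3 together cover every village (C1 ∪ C3 = {1, 2, 3, 4, 5, 6, 7}); total cost 8 + 9 = 17.
The greedy pick C2, C3 costs 18; no covering selection beats 17.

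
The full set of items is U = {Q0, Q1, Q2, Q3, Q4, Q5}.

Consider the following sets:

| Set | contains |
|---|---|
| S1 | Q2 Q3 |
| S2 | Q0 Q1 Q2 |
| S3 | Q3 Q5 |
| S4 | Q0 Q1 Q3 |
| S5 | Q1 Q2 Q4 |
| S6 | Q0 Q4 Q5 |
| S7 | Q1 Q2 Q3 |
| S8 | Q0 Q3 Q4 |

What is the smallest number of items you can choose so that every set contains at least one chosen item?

H = {Q0, Q1, Q3} meets every set (each contains at least one member of H), and |H| = 3.
No choice of 2 items meets every set, so 3 is the minimum.

3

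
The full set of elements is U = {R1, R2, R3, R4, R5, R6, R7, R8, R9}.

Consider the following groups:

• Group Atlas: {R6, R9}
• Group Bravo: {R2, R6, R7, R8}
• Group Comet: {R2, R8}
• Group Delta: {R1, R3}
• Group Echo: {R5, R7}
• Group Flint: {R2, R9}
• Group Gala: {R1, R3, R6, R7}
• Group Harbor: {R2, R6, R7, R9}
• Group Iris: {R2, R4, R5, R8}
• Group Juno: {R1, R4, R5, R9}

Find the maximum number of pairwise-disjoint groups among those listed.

Atlas, Comet, Delta, Echo are pairwise disjoint (Atlas={R6,R9}; Comet={R2,R8}; Delta={R1,R3}; Echo={R5,R7}).
Every remaining group overlaps one of these, and no 5 of the listed groups are pairwise disjoint, so 4 is the maximum.

4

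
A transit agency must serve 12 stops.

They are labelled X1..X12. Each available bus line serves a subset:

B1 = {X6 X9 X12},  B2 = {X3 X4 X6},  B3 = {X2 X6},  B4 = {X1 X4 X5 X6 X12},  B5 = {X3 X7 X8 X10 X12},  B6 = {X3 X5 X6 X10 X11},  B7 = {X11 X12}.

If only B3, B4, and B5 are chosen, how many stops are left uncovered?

Union of B3, B4, B5 = {X1, X2, X3, X4, X5, X6, X7, X8, X10, X12}.
Not covered: X9, X11 — 2 stops.

2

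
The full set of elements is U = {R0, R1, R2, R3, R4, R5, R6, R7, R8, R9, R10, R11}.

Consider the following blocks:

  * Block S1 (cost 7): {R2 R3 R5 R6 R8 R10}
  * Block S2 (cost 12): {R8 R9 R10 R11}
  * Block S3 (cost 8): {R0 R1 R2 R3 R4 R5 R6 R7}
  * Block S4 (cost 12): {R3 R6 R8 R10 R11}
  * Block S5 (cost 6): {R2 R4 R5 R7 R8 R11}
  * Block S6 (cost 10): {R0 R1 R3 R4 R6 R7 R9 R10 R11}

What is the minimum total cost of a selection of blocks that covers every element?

S5, S6 together cover every element (S5 ∪ S6 = {R0, R1, R2, R3, R4, R5, R6, R7, R8, R9, R10, R11}); total cost 6 + 10 = 16.
The greedy pick S3, S2 costs 20; no covering selection beats 16.

16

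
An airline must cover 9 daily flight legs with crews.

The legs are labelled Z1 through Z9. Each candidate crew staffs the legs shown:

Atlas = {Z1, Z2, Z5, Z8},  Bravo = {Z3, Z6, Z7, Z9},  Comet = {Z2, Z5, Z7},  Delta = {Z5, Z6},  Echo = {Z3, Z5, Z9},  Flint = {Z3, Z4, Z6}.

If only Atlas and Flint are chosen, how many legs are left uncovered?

Union of Atlas, Flint = {Z1, Z2, Z3, Z4, Z5, Z6, Z8}.
Not covered: Z7, Z9 — 2 legs.

2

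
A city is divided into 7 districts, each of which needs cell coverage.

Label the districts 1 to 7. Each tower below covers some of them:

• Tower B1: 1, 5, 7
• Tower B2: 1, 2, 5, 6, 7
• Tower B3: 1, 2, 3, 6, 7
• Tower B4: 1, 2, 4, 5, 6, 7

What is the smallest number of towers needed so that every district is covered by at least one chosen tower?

2

B3 and B4 together: B3 ∪ B4 = {1, 2, 3, 4, 5, 6, 7} — every district is covered.
No single tower has all 7 districts (the largest, B4, has 6), so 2 is optimal.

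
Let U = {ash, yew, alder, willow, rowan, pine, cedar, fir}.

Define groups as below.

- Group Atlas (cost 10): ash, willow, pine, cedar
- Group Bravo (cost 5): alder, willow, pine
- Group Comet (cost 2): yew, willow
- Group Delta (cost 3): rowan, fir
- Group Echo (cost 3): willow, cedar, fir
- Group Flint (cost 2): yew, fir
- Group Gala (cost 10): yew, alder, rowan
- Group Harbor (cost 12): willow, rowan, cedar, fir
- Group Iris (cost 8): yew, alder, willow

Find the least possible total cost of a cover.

20

Atlas, Bravo, Delta, Flint together cover every point (Atlas ∪ Bravo ∪ Delta ∪ Flint = {ash, yew, alder, willow, rowan, pine, cedar, fir}); total cost 10 + 5 + 3 + 2 = 20.
The greedy pick Comet, Delta, Bravo, Echo, Atlas costs 23; no covering selection beats 20.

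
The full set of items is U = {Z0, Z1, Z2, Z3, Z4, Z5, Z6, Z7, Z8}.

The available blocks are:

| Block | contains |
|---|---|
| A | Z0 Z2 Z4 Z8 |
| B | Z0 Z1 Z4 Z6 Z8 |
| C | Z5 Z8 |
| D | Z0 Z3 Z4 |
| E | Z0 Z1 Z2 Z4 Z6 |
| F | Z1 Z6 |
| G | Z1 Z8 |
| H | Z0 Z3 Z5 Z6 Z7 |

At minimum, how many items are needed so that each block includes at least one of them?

3

The 3 items {Z0, Z1, Z8} hit every block.
The blocks C, D, F are pairwise disjoint, so any hitting set needs a separate item for each — at least 3. Hence 3 is optimal.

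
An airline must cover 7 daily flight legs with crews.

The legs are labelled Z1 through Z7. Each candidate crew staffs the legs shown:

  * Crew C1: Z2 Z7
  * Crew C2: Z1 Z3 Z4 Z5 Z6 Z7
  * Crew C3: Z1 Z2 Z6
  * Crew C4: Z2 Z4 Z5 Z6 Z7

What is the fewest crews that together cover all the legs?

C2 and C3 together: C2 ∪ C3 = {Z1, Z2, Z3, Z4, Z5, Z6, Z7} — every leg is covered.
No single crew has all 7 legs (the largest, C2, has 6), so 2 is optimal.

2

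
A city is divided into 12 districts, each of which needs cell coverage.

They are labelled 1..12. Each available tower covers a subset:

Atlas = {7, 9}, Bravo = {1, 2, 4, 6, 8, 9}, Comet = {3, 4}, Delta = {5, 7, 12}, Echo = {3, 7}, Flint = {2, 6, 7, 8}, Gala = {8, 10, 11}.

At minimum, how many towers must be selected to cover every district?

Take {Bravo, Comet, Delta, Gala}. Their union is {1, 2, 3, 4, 5, 6, 7, 8, 9, 10, 11, 12}, which is all 12 districts.
No 3 of the 7 towers cover everything (all 35 combinations miss at least one district), so 4 is optimal.

4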